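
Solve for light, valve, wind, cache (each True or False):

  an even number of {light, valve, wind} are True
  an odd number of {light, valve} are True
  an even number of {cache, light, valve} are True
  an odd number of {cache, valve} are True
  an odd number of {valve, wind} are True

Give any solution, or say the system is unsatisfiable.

light=T, valve=F, wind=T, cache=T

{light, valve, wind}: 2 true → even ✓
{light, valve}: 1 true → odd ✓
{cache, light, valve}: 2 true → even ✓
{cache, valve}: 1 true → odd ✓
{valve, wind}: 1 true → odd ✓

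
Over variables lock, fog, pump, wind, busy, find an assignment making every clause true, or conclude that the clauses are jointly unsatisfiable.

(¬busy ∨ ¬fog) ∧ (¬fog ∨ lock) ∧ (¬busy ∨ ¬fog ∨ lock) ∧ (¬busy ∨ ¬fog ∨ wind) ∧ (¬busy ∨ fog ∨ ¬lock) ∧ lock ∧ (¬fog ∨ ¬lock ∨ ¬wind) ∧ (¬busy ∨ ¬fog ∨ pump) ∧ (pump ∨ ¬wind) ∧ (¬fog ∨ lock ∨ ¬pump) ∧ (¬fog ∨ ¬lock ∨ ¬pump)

lock=T; fog=F; pump=T; wind=F; busy=F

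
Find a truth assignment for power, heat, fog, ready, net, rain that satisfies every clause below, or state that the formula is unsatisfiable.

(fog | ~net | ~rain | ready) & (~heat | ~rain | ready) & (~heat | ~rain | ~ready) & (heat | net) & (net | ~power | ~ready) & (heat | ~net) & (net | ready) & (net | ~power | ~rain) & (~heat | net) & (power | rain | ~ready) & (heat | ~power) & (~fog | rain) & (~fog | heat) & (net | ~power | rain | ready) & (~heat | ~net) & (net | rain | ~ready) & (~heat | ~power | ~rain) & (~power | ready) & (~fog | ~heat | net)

Case heat = True:
  (~heat | net) forces net = True.
  Clause (~heat | ~net) is falsified — contradiction.
Case heat = False:
  (heat | net) forces net = True.
  Clause (heat | ~net) is falsified — contradiction.
Both cases fail, so the formula is unsatisfiable.

Unsatisfiable — no assignment works.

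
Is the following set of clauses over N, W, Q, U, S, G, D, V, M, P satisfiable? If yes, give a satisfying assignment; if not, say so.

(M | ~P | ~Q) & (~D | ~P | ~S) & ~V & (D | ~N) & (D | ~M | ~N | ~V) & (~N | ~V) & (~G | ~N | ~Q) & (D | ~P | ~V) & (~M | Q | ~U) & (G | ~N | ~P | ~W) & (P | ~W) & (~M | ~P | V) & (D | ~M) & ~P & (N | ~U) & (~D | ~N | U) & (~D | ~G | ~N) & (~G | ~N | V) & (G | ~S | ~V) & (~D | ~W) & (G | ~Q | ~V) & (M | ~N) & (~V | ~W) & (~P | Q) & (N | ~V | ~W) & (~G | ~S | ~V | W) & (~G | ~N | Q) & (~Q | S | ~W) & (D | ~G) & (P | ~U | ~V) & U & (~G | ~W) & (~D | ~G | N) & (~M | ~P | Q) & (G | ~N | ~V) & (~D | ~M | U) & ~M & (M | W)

No satisfying assignment exists.

Case M = True:
  Clause (~M) is falsified — contradiction.
Case M = False:
  (~V) forces V = False.
  (~P) forces P = False.
  (P | ~W) forces W = False.
  Clause (M | W) is falsified — contradiction.
Both cases fail, so the formula is unsatisfiable.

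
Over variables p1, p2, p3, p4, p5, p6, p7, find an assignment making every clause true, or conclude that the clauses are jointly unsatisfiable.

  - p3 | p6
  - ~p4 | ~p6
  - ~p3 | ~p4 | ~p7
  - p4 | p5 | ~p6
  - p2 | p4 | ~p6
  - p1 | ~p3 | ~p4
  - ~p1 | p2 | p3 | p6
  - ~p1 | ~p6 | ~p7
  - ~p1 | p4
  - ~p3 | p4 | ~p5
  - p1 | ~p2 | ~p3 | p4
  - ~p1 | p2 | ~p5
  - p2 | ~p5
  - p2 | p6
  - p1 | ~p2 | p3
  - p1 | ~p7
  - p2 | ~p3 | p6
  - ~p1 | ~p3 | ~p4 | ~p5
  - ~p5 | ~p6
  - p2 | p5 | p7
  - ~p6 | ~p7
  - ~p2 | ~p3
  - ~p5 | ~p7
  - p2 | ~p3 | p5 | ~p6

Case p6 = True:
  (~p4 | ~p6) forces p4 = False.
  (p4 | p5 | ~p6) forces p5 = True.
  Clause (~p5 | ~p6) is falsified — contradiction.
Case p6 = False:
  (p3 | p6) forces p3 = True.
  (p2 | p6) forces p2 = True.
  Clause (~p2 | ~p3) is falsified — contradiction.
Both cases fail, so the formula is unsatisfiable.

The formula is unsatisfiable.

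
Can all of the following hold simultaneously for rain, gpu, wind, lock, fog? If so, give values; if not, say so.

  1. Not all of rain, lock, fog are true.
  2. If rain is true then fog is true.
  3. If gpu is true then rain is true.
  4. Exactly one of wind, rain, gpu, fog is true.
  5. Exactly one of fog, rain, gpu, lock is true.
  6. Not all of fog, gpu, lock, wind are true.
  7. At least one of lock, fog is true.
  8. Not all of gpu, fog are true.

rain = False; gpu = False; wind = True; lock = True; fog = False

  (1) {rain, lock, fog}: 1/3 true — not all ✓
  (2) rain=F ⇒ fog: vacuous ✓
  (3) gpu=F ⇒ rain: vacuous ✓
  (4) {wind, rain, gpu, fog}: 1 true — exactly one ✓
  (5) {fog, rain, gpu, lock}: 1 true — exactly one ✓
  (6) {fog, gpu, lock, wind}: 2/4 true — not all ✓
  (7) {lock, fog}: 1 true — at least one ✓
  (8) {gpu, fog}: 0/2 true — not all ✓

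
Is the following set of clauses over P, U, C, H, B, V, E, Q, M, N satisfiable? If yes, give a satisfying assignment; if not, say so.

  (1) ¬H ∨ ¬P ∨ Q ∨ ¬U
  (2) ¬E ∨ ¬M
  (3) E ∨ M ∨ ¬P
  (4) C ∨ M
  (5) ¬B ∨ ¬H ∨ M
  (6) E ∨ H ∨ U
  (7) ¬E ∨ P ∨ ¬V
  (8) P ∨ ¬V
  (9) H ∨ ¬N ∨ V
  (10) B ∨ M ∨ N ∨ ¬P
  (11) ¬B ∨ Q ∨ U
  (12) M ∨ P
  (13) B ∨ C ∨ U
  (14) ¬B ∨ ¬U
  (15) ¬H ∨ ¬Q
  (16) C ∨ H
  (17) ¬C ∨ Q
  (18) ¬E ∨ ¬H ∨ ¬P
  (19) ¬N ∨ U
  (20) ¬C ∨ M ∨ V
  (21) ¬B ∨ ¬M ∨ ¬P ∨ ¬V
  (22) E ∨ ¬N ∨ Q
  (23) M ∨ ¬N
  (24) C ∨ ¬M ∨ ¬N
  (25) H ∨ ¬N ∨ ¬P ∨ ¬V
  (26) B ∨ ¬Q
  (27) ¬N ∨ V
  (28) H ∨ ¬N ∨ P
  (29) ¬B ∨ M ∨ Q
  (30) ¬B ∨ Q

P=F; U=T; C=F; H=T; B=F; V=F; E=F; Q=F; M=T; N=F

Set P = False.
  then (P ∨ ¬V) forces V = False.
  then (M ∨ P) forces M = True.
  then (¬N ∨ V) forces N = False.
  then (¬E ∨ ¬M) forces E = False.
Try U = False:
  (E ∨ H ∨ U) forces H = True.
  (¬H ∨ ¬Q) forces Q = False.
  (¬B ∨ Q ∨ U) forces B = False.
  (B ∨ C ∨ U) forces C = True.
  clause (¬C ∨ Q) is falsified — backtrack.
So U = True.
  then (¬B ∨ ¬U) forces B = False.
  then (B ∨ ¬Q) forces Q = False.
  then (¬C ∨ Q) forces C = False.
  then (C ∨ H) forces H = True.
All clauses satisfied.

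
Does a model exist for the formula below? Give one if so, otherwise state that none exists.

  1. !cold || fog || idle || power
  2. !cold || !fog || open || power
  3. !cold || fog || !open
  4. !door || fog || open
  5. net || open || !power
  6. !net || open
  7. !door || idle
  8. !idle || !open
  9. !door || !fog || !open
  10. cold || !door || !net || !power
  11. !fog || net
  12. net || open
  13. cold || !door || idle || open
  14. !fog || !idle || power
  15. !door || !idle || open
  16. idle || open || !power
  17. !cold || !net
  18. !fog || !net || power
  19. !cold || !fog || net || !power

Set net = True.
  then (!net || open) forces open = True.
  then (!idle || !open) forces idle = False.
  then (!cold || !net) forces cold = False.
  then (!door || idle) forces door = False.
Set fog = True.
  then (!fog || !net || power) forces power = True.
All clauses satisfied.

net = True, door = False, cold = False, idle = False, fog = True, open = True, power = True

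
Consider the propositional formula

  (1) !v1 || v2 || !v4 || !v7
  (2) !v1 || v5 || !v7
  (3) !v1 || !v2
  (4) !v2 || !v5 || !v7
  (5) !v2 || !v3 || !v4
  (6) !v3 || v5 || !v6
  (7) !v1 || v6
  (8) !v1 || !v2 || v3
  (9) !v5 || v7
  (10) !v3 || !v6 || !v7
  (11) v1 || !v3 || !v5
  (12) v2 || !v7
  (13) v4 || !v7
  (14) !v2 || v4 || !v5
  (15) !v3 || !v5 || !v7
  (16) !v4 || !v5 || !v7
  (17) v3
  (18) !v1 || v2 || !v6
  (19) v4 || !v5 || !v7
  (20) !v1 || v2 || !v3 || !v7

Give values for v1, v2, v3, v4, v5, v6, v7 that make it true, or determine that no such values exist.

Unit clause (v3) forces v3 = True.
Try v1 = True:
  (!v1 || !v2) forces v2 = False.
  (!v1 || v6) forces v6 = True.
  clause (!v1 || v2 || !v6) is falsified — backtrack.
So v1 = False.
  then (v1 || !v3 || !v5) forces v5 = False.
  then (!v3 || v5 || !v6) forces v6 = False.
Set v2 = True.
  then (!v2 || !v3 || !v4) forces v4 = False.
  then (v4 || !v7) forces v7 = False.
All clauses satisfied.

v1 = False; v2 = True; v3 = True; v4 = False; v5 = False; v6 = False; v7 = False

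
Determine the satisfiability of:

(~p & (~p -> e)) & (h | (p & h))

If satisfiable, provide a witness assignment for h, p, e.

h=T, p=F, e=T

  ~p & (~p -> e) = True
    ~p = True
    ~p -> e = True
      ~p = True
  h | (p & h) = True
    p & h = False
Both conjuncts True, so the formula holds.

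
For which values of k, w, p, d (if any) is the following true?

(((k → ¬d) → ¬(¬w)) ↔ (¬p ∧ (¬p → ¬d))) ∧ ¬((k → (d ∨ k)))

No satisfying assignment exists.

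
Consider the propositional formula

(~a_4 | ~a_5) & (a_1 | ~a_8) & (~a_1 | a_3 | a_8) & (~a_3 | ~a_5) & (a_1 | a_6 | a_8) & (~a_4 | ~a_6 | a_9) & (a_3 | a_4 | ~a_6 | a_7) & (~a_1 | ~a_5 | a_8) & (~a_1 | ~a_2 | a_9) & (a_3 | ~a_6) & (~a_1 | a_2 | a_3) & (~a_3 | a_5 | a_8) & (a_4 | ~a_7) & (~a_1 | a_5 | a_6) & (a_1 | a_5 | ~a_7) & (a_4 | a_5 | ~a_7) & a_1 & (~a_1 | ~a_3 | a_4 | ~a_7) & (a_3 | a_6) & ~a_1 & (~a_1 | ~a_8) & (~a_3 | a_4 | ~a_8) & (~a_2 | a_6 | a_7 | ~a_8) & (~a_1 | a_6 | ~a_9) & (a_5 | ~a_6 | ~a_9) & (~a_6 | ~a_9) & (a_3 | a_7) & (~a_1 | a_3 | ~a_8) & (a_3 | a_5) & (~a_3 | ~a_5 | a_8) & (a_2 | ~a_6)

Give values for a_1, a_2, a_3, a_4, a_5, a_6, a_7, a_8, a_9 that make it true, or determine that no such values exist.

Case a_1 = True:
  Clause (~a_1) is falsified — contradiction.
Case a_1 = False:
  Clause (a_1) is falsified — contradiction.
Both cases fail, so the formula is unsatisfiable.

Unsatisfiable — no assignment works.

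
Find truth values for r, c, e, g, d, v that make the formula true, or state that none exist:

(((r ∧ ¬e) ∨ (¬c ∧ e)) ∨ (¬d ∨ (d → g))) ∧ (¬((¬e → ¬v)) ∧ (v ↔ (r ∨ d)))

r=T, c=F, e=F, g=F, d=F, v=T

  ((r ∧ ¬e) ∨ (¬c ∧ e)) ∨ (¬d ∨ (d → g)) = True
    (r ∧ ¬e) ∨ (¬c ∧ e) = True
      r ∧ ¬e = True
        ¬e = True
      ¬c ∧ e = False
        ¬c = True
    ¬d ∨ (d → g) = True
      ¬d = True
      d → g = True
  ¬((¬e → ¬v)) ∧ (v ↔ (r ∨ d)) = True
    ¬((¬e → ¬v)) = True
      ¬e → ¬v = False
        ¬e = True
        ¬v = False
    v ↔ (r ∨ d) = True
      r ∨ d = True
Both conjuncts True, so the formula holds.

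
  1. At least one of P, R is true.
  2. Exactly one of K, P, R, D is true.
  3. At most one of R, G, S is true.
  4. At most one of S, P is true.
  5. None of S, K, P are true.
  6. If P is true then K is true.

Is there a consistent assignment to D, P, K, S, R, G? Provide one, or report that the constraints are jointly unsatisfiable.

D: False, P: False, K: False, S: False, R: True, G: False

  (1) {P, R}: 1 true — at least one ✓
  (2) {K, P, R, D}: 1 true — exactly one ✓
  (3) {R, G, S}: 1 true — at most one ✓
  (4) {S, P}: 0 true — at most one ✓
  (5) {S, K, P}: 0 true — none ✓
  (6) P=F ⇒ K: vacuous ✓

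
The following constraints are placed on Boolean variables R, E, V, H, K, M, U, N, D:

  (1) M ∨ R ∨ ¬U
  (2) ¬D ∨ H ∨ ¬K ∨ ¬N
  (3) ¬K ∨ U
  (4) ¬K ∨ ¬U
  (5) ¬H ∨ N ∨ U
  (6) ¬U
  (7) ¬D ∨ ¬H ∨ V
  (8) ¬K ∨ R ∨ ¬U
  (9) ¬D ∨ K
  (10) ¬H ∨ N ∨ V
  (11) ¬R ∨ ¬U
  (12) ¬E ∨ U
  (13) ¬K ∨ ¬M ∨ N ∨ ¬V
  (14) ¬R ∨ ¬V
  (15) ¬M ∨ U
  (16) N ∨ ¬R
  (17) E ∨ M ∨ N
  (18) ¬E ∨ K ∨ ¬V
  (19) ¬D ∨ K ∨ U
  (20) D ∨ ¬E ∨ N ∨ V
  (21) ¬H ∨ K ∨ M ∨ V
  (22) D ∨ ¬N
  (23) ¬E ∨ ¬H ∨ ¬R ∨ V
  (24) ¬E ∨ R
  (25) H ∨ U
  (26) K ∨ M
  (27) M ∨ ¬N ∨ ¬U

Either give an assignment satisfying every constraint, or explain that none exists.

Unsatisfiable — no assignment works.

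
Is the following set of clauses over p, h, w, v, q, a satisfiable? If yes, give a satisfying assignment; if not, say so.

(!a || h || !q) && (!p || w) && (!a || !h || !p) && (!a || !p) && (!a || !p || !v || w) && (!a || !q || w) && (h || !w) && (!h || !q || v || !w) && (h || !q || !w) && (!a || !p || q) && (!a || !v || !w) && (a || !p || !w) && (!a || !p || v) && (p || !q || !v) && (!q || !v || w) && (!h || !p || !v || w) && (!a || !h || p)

Try p = True:
  (!p || w) forces w = True.
  (!a || !p) forces a = False.
  clause (a || !p || !w) is falsified — backtrack.
So p = False.
Set h = True.
  then (!a || !h || p) forces a = False.
Set w = True.
Set v = True.
  then (p || !q || !v) forces q = False.
All clauses satisfied.

p = False; h = True; w = True; v = True; q = False; a = False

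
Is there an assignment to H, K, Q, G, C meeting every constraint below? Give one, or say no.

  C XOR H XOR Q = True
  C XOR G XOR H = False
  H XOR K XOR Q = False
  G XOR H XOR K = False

Unsatisfiable — no assignment works.

Adding constraints 1, 2, 3, 4 mod 2: every variable appears an even number of times on the left, so the left side is 0.
But the right sides sum to 1 (mod 2). 0 ≠ 1 — the system is inconsistent.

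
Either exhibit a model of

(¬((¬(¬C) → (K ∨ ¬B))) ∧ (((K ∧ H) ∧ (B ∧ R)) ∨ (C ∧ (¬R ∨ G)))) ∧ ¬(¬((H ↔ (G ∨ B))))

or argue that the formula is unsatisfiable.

G: True, H: True, K: False, B: True, C: True, R: True

  ¬((¬(¬C) → (K ∨ ¬B))) ∧ (((K ∧ H) ∧ (B ∧ R)) ∨ (C ∧ (¬R ∨ G))) = True
    ¬((¬(¬C) → (K ∨ ¬B))) = True
      ¬(¬C) → (K ∨ ¬B) = False
        ¬(¬C) = True
          ¬C = False
        K ∨ ¬B = False
          ¬B = False
    ((K ∧ H) ∧ (B ∧ R)) ∨ (C ∧ (¬R ∨ G)) = True
      (K ∧ H) ∧ (B ∧ R) = False
        K ∧ H = False
        B ∧ R = True
      C ∧ (¬R ∨ G) = True
        ¬R ∨ G = True
          ¬R = False
  ¬(¬((H ↔ (G ∨ B)))) = True
    ¬((H ↔ (G ∨ B))) = False
      H ↔ (G ∨ B) = True
        G ∨ B = True
Both conjuncts True, so the formula holds.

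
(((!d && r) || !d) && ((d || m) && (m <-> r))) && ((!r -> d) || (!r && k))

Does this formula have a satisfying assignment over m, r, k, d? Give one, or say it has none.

m: True; r: True; k: True; d: False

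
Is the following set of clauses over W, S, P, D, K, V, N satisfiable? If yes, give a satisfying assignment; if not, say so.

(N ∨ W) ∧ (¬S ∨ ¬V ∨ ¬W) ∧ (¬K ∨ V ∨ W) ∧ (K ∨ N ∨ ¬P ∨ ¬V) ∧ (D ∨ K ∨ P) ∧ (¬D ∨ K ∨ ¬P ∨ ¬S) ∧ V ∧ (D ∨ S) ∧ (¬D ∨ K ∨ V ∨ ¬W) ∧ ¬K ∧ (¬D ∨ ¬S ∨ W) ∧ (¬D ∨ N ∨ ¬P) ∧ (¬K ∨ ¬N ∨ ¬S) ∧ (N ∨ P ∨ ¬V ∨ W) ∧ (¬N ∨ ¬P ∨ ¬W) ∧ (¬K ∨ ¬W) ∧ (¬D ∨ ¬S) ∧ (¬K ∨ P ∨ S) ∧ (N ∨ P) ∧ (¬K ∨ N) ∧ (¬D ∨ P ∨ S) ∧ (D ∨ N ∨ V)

W = False, S = True, P = True, D = False, K = False, V = True, N = True

Unit clause (V) forces V = True.
Unit clause (¬K) forces K = False.
Try W = True:
  (¬S ∨ ¬V ∨ ¬W) forces S = False.
  (D ∨ S) forces D = True.
  (¬D ∨ P ∨ S) forces P = True.
  (K ∨ N ∨ ¬P ∨ ¬V) forces N = True.
  clause (¬N ∨ ¬P ∨ ¬W) is falsified — backtrack.
So W = False.
  then (N ∨ W) forces N = True.
Set S = True.
  then (¬D ∨ ¬S ∨ W) forces D = False.
  then (D ∨ K ∨ P) forces P = True.
All clauses satisfied.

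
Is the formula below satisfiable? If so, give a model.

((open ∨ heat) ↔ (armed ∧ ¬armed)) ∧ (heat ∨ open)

No satisfying assignment exists.

Case heat = True: the formula simplifies to armed ∧ ¬armed.
  armed = True: the conjunct ¬armed is False.
  armed = False: the conjunct armed is False.
Case heat = False: the formula simplifies to (open ↔ (armed ∧ ¬armed)) ∧ open.
  open = True: simplifies to armed ∧ ¬armed.
    armed = True: the conjunct ¬armed is False.
    armed = False: the conjunct armed is False.
  open = False: the conjunct open is False.
Both cases fail — unsatisfiable.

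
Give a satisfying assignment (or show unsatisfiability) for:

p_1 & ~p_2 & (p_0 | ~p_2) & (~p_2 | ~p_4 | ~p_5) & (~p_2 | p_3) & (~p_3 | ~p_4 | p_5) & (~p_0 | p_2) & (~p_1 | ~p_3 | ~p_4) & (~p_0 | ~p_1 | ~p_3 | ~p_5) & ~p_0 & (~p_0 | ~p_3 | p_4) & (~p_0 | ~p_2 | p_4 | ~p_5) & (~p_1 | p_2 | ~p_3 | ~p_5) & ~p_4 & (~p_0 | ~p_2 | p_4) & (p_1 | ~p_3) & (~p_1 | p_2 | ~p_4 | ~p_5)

p_0=F; p_1=T; p_2=F; p_3=F; p_4=F; p_5=F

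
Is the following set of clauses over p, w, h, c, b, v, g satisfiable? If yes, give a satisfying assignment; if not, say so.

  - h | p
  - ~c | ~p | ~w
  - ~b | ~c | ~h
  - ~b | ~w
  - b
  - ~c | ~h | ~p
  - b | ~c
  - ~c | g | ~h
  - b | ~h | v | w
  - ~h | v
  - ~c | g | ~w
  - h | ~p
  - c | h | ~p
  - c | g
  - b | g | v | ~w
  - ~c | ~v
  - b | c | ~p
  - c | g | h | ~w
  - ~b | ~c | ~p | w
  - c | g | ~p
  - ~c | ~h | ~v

Unit clause (b) forces b = True.
In (~b | ~w) only ~w is left, so w = False.
Set p = False.
  then (h | p) forces h = True.
  then (~b | ~c | ~h) forces c = False.
  then (~h | v) forces v = True.
  then (c | g) forces g = True.
All clauses satisfied.

p: False, w: False, h: True, c: False, b: True, v: True, g: True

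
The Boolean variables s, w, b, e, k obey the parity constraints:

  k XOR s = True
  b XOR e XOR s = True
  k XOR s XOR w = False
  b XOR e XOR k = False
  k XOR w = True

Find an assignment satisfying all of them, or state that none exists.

s = True, w = True, b = False, e = False, k = False

k XOR s = F XOR T = True ✓
b XOR e XOR s = F XOR F XOR T = True ✓
k XOR s XOR w = F XOR T XOR T = False ✓
b XOR e XOR k = F XOR F XOR F = False ✓
k XOR w = F XOR T = True ✓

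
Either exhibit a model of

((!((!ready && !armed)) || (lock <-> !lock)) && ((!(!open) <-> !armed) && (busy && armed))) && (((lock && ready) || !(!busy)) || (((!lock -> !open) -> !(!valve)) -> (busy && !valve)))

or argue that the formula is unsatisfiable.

ready = True, open = False, busy = True, valve = True, armed = True, lock = False

  (!((!ready && !armed)) || (lock <-> !lock)) && ((!(!open) <-> !armed) && (busy && armed)) = True
    !((!ready && !armed)) || (lock <-> !lock) = True
      !((!ready && !armed)) = True
        !ready && !armed = False
          !ready = False
          !armed = False
      lock <-> !lock = False
        !lock = True
    (!(!open) <-> !armed) && (busy && armed) = True
      !(!open) <-> !armed = True
        !(!open) = False
          !open = True
        !armed = False
      busy && armed = True
  ((lock && ready) || !(!busy)) || (((!lock -> !open) -> !(!valve)) -> (busy && !valve)) = True
    (lock && ready) || !(!busy) = True
      lock && ready = False
      !(!busy) = True
        !busy = False
    ((!lock -> !open) -> !(!valve)) -> (busy && !valve) = False
      (!lock -> !open) -> !(!valve) = True
        !lock -> !open = True
          !lock = True
          !open = True
        !(!valve) = True
          !valve = False
      busy && !valve = False
        !valve = False
Both conjuncts True, so the formula holds.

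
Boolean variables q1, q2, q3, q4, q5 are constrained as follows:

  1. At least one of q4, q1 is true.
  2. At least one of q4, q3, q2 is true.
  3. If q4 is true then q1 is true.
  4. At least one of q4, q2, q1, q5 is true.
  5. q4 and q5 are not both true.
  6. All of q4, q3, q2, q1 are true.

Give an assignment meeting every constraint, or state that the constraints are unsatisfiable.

q1 = True, q2 = True, q3 = True, q4 = True, q5 = False

  (1) {q4, q1}: 2 true — at least one ✓
  (2) {q4, q3, q2}: 3 true — at least one ✓
  (3) q4=T ⇒ q1: T ✓
  (4) {q4, q2, q1, q5}: 3 true — at least one ✓
  (5) q4=T, q5=F — not both ✓
  (6) {q4, q3, q2, q1}: all 4 true ✓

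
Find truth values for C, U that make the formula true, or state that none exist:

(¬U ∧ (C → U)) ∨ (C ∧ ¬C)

C = False; U = False

  (¬U ∧ (C → U)) ∨ (C ∧ ¬C) = True
    ¬U ∧ (C → U) = True
      ¬U = True
      C → U = True
    C ∧ ¬C = False
      ¬C = True
The formula evaluates to True.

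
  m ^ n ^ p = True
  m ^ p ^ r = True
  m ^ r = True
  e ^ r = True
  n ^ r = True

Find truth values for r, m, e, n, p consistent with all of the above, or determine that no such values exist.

Unsatisfiable — no assignment works.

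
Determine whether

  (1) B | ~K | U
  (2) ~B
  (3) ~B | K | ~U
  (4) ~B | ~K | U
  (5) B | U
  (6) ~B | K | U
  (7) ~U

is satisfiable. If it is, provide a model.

Case U = True:
  Clause (~U) is falsified — contradiction.
Case U = False:
  (~B) forces B = False.
  Clause (B | U) is falsified — contradiction.
Both cases fail, so the formula is unsatisfiable.

Unsatisfiable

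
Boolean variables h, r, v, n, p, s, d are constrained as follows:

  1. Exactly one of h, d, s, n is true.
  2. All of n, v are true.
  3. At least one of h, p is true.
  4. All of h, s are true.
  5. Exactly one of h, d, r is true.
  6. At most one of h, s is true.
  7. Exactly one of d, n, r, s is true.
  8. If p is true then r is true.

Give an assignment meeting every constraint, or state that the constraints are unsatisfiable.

The formula is unsatisfiable.

Case n = True:
  (1) with n=T forces h = False.
  Constraint (4) is violated (h=F) — contradiction.
Case n = False:
  Constraint (2) is violated (n=F) — contradiction.
Both cases fail — unsatisfiable.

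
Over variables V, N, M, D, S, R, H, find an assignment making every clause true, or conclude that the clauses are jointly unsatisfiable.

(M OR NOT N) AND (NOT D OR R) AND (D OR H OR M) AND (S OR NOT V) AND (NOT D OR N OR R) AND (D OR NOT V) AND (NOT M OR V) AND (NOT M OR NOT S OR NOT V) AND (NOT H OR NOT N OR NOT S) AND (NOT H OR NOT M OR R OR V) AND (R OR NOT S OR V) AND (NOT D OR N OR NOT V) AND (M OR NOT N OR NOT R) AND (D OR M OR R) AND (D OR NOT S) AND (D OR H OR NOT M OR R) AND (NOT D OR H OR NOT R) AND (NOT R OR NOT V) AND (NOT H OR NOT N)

V = False; N = False; M = False; D = False; S = False; R = True; H = True

Try V = True:
  (S OR NOT V) forces S = True.
  (D OR NOT V) forces D = True.
  (NOT D OR R) forces R = True.
  clause (NOT R OR NOT V) is falsified — backtrack.
So V = False.
  then (NOT M OR V) forces M = False.
  then (M OR NOT N) forces N = False.
Set D = False.
  then (D OR H OR M) forces H = True.
  then (D OR M OR R) forces R = True.
  then (D OR NOT S) forces S = False.
All clauses satisfied.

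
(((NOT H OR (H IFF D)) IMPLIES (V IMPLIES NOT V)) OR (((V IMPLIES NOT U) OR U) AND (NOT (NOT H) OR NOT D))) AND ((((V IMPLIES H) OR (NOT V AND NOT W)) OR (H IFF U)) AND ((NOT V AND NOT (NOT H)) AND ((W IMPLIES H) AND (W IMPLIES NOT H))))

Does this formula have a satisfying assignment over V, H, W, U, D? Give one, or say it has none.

V = False, H = True, W = False, U = True, D = True

  ((NOT H OR (H IFF D)) IMPLIES (V IMPLIES NOT V)) OR (((V IMPLIES NOT U) OR U) AND (NOT (NOT H) OR NOT D)) = True
    (NOT H OR (H IFF D)) IMPLIES (V IMPLIES NOT V) = True
      NOT H OR (H IFF D) = True
        NOT H = False
        H IFF D = True
      V IMPLIES NOT V = True
        NOT V = True
    ((V IMPLIES NOT U) OR U) AND (NOT (NOT H) OR NOT D) = True
      (V IMPLIES NOT U) OR U = True
        V IMPLIES NOT U = True
          NOT U = False
      NOT (NOT H) OR NOT D = True
        NOT (NOT H) = True
          NOT H = False
        NOT D = False
  (((V IMPLIES H) OR (NOT V AND NOT W)) OR (H IFF U)) AND ((NOT V AND NOT (NOT H)) AND ((W IMPLIES H) AND (W IMPLIES NOT H))) = True
    ((V IMPLIES H) OR (NOT V AND NOT W)) OR (H IFF U) = True
      (V IMPLIES H) OR (NOT V AND NOT W) = True
        V IMPLIES H = True
        NOT V AND NOT W = True
          NOT V = True
          NOT W = True
      H IFF U = True
    (NOT V AND NOT (NOT H)) AND ((W IMPLIES H) AND (W IMPLIES NOT H)) = True
      NOT V AND NOT (NOT H) = True
        NOT V = True
        NOT (NOT H) = True
          NOT H = False
      (W IMPLIES H) AND (W IMPLIES NOT H) = True
        W IMPLIES H = True
        W IMPLIES NOT H = True
          NOT H = False
Both conjuncts True, so the formula holds.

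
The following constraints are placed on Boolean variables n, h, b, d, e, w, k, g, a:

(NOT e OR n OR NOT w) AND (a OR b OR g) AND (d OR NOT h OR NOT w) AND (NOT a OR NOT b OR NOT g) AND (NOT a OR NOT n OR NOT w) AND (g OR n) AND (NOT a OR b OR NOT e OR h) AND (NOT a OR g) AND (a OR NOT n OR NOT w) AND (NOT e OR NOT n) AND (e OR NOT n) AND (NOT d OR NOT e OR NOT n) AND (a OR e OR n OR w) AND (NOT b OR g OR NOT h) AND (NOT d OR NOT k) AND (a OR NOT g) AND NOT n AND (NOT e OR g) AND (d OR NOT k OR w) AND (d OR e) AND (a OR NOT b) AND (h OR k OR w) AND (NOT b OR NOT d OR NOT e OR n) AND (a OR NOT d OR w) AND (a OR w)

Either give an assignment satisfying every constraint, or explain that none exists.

Unit clause (NOT n) forces n = False.
In (g OR n) only g is left, so g = True.
In (a OR NOT g) only a is left, so a = True.
In (NOT a OR NOT b OR NOT g) only NOT b is left, so b = False.
Set h = True.
Set d = True.
  then (NOT d OR NOT k) forces k = False.
Set e = False.
Set w = False.
All clauses satisfied.

n = False; h = True; b = False; d = True; e = False; w = False; k = False; g = True; a = True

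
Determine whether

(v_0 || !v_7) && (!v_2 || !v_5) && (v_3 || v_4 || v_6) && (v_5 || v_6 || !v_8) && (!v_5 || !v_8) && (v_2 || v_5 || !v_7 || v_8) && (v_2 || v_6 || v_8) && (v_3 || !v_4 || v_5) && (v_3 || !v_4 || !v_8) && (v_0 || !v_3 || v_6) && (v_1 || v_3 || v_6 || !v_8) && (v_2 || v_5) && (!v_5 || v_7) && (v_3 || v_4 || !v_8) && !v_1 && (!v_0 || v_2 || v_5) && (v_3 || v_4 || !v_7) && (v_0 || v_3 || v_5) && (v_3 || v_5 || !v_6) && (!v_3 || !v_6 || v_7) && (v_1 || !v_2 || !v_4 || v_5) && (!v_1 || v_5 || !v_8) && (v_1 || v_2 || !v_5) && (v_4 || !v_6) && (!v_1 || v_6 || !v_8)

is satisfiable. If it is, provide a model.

v_0=T, v_1=F, v_2=T, v_3=T, v_4=F, v_5=F, v_6=F, v_7=F, v_8=F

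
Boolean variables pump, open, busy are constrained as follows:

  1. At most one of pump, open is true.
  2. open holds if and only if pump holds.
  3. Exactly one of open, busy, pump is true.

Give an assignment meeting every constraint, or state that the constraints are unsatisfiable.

pump=F, open=F, busy=T

  (1) {pump, open}: 0 true — at most one ✓
  (2) open=F, pump=F — same ✓
  (3) {open, busy, pump}: 1 true — exactly one ✓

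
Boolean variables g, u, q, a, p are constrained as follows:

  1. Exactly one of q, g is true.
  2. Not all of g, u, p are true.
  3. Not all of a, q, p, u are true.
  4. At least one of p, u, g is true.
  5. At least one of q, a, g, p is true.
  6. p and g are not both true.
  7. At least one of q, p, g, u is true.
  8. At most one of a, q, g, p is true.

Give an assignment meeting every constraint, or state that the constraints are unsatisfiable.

g = True, u = False, q = False, a = False, p = False

  (1) {q, g}: 1 true — exactly one ✓
  (2) {g, u, p}: 1/3 true — not all ✓
  (3) {a, q, p, u}: 0/4 true — not all ✓
  (4) {p, u, g}: 1 true — at least one ✓
  (5) {q, a, g, p}: 1 true — at least one ✓
  (6) p=F, g=T — not both ✓
  (7) {q, p, g, u}: 1 true — at least one ✓
  (8) {a, q, g, p}: 1 true — at most one ✓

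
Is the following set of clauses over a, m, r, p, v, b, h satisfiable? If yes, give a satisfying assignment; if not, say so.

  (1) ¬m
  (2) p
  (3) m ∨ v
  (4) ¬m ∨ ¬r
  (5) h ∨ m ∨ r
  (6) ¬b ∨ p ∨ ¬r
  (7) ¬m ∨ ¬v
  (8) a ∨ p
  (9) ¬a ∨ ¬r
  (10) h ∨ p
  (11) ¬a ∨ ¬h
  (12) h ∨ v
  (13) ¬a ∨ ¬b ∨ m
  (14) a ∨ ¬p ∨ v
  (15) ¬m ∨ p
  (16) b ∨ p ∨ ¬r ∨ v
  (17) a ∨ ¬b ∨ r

a: False, m: False, r: True, p: True, v: True, b: True, h: False

Unit clause (¬m) forces m = False.
Unit clause (p) forces p = True.
In (m ∨ v) only v is left, so v = True.
Set a = False.
Set r = True.
Set b = True.
Set h = False.
All clauses satisfied.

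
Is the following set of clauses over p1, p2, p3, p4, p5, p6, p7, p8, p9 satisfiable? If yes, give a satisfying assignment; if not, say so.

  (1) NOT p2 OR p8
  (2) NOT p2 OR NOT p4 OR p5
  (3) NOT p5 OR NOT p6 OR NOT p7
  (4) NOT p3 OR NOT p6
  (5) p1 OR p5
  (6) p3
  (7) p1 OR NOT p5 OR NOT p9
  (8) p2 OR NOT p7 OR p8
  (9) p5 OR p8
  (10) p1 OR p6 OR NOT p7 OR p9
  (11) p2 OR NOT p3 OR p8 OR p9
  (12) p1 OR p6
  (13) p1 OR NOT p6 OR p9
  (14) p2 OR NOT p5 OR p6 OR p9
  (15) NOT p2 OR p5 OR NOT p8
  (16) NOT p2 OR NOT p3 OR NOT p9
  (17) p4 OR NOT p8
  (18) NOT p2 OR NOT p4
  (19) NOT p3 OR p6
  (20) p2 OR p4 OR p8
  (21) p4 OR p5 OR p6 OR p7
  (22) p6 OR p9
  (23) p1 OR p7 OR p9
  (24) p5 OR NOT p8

Unsatisfiable — no assignment works.

Case p3 = True:
  (NOT p3 OR NOT p6) forces p6 = False.
  Clause (NOT p3 OR p6) is falsified — contradiction.
Case p3 = False:
  Clause (p3) is falsified — contradiction.
Both cases fail, so the formula is unsatisfiable.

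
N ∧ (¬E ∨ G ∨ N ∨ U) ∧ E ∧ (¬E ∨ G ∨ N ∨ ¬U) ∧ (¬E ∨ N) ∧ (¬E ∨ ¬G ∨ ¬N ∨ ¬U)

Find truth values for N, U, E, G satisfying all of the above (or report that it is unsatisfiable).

N = True; U = False; E = True; G = True

Unit clause (N) forces N = True.
Unit clause (E) forces E = True.
Set U = False.
Set G = True.
Check each clause:
  (N): N holds.
  (¬E ∨ G ∨ N ∨ U): G holds.
  (E): E holds.
  (¬E ∨ G ∨ N ∨ ¬U): G holds.
  (¬E ∨ N): N holds.
  (¬E ∨ ¬G ∨ ¬N ∨ ¬U): ¬U holds.
All clauses satisfied.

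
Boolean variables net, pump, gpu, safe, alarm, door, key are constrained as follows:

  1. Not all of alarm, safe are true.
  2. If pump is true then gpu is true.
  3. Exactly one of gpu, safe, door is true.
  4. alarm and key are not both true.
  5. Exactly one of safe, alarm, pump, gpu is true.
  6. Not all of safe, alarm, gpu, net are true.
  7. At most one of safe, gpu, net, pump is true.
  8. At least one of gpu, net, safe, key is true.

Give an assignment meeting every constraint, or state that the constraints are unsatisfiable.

net=F; pump=F; gpu=F; safe=T; alarm=F; door=F; key=T

  (1) {alarm, safe}: 1/2 true — not all ✓
  (2) pump=F ⇒ gpu: vacuous ✓
  (3) {gpu, safe, door}: 1 true — exactly one ✓
  (4) alarm=F, key=T — not both ✓
  (5) {safe, alarm, pump, gpu}: 1 true — exactly one ✓
  (6) {safe, alarm, gpu, net}: 1/4 true — not all ✓
  (7) {safe, gpu, net, pump}: 1 true — at most one ✓
  (8) {gpu, net, safe, key}: 2 true — at least one ✓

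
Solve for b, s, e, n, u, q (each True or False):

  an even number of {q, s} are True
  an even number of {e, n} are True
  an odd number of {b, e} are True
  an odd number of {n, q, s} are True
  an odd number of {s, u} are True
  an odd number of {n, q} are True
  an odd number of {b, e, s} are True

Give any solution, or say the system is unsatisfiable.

b = False, s = False, e = True, n = True, u = True, q = False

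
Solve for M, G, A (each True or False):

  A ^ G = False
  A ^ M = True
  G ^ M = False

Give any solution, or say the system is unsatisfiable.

Adding constraints 1, 2, 3 mod 2: every variable appears an even number of times on the left, so the left side is 0.
But the right sides sum to 1 (mod 2). 0 ≠ 1 — the system is inconsistent.

Unsatisfiable — no assignment works.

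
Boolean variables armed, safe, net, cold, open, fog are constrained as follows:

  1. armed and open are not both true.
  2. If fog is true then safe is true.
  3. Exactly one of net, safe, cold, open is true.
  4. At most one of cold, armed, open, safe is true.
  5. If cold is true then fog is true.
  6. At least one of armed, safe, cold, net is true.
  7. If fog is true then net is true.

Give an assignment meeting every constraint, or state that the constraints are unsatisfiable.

armed = True; safe = False; net = True; cold = False; open = False; fog = False

  (1) armed=T, open=F — not both ✓
  (2) fog=F ⇒ safe: vacuous ✓
  (3) {net, safe, cold, open}: 1 true — exactly one ✓
  (4) {cold, armed, open, safe}: 1 true — at most one ✓
  (5) cold=F ⇒ fog: vacuous ✓
  (6) {armed, safe, cold, net}: 2 true — at least one ✓
  (7) fog=F ⇒ net: vacuous ✓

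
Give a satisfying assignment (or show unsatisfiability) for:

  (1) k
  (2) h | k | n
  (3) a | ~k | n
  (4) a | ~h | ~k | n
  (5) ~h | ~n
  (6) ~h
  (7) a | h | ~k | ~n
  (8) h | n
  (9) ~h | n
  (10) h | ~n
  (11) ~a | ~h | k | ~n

Case h = True:
  Clause (~h) is falsified — contradiction.
Case h = False:
  (k) forces k = True.
  (h | n) forces n = True.
  Clause (h | ~n) is falsified — contradiction.
Both cases fail, so the formula is unsatisfiable.

No satisfying assignment exists.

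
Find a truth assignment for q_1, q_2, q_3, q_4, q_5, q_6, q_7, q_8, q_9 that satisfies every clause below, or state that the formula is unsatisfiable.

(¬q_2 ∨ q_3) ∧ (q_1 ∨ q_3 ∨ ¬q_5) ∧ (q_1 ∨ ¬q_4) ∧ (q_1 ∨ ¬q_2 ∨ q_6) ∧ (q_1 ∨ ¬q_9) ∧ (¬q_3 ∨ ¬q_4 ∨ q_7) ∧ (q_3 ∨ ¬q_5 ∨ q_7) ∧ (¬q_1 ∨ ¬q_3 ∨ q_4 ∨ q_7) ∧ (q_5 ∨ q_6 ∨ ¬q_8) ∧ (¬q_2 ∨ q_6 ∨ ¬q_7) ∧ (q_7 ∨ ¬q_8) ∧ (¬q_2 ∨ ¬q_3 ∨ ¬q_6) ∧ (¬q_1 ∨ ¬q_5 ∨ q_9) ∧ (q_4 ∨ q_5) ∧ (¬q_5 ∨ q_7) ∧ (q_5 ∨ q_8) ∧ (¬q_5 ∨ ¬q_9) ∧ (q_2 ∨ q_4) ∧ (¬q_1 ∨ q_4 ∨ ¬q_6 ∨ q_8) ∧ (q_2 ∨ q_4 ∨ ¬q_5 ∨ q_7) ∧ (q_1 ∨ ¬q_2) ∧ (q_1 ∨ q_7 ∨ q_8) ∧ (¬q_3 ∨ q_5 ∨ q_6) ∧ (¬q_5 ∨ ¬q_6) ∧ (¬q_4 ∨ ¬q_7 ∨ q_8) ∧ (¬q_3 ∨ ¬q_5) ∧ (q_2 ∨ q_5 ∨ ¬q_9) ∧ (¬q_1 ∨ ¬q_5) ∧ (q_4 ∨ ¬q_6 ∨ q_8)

q_1 = True; q_2 = False; q_3 = False; q_4 = True; q_5 = False; q_6 = True; q_7 = True; q_8 = True; q_9 = False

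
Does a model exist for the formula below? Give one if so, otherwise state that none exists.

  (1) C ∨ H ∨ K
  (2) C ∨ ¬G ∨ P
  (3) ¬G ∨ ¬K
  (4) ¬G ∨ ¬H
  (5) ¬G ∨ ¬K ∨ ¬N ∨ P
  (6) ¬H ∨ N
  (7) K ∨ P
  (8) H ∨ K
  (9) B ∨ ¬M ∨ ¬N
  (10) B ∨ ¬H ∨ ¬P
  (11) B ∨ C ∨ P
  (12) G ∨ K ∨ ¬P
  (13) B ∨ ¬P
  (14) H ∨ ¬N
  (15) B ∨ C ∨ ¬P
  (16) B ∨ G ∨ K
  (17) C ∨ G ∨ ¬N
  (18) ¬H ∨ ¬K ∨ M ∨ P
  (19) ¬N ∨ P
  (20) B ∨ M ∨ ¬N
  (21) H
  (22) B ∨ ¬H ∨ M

H=T, M=F, C=T, K=T, N=T, B=T, P=T, G=F

Unit clause (H) forces H = True.
In (¬G ∨ ¬H) only ¬G is left, so G = False.
In (¬H ∨ N) only N is left, so N = True.
In (C ∨ G ∨ ¬N) only C is left, so C = True.
In (¬N ∨ P) only P is left, so P = True.
In (B ∨ ¬H ∨ ¬P) only B is left, so B = True.
In (G ∨ K ∨ ¬P) only K is left, so K = True.
Set M = False.
All clauses satisfied.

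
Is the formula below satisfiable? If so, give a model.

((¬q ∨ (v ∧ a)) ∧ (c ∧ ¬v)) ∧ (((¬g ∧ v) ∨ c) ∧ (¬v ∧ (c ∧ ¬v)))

g = True, a = True, c = True, q = False, v = False

  (¬q ∨ (v ∧ a)) ∧ (c ∧ ¬v) = True
    ¬q ∨ (v ∧ a) = True
      ¬q = True
      v ∧ a = False
    c ∧ ¬v = True
      ¬v = True
  ((¬g ∧ v) ∨ c) ∧ (¬v ∧ (c ∧ ¬v)) = True
    (¬g ∧ v) ∨ c = True
      ¬g ∧ v = False
        ¬g = False
    ¬v ∧ (c ∧ ¬v) = True
      ¬v = True
      c ∧ ¬v = True
        ¬v = True
Both conjuncts True, so the formula holds.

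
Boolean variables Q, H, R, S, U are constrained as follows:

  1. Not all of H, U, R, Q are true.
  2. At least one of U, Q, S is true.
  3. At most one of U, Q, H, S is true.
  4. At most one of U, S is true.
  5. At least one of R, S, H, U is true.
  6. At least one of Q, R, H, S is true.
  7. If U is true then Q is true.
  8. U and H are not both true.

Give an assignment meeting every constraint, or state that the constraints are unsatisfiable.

Q = False; H = False; R = True; S = True; U = False

  (1) {H, U, R, Q}: 1/4 true — not all ✓
  (2) {U, Q, S}: 1 true — at least one ✓
  (3) {U, Q, H, S}: 1 true — at most one ✓
  (4) {U, S}: 1 true — at most one ✓
  (5) {R, S, H, U}: 2 true — at least one ✓
  (6) {Q, R, H, S}: 2 true — at least one ✓
  (7) U=F ⇒ Q: vacuous ✓
  (8) U=F, H=F — not both ✓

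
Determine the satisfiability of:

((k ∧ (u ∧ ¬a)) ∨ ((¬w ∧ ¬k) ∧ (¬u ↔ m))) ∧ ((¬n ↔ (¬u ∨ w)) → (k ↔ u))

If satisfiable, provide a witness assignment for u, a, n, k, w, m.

u=T, a=F, n=T, k=T, w=F, m=T

  (k ∧ (u ∧ ¬a)) ∨ ((¬w ∧ ¬k) ∧ (¬u ↔ m)) = True
    k ∧ (u ∧ ¬a) = True
      u ∧ ¬a = True
        ¬a = True
    (¬w ∧ ¬k) ∧ (¬u ↔ m) = False
      ¬w ∧ ¬k = False
        ¬w = True
        ¬k = False
      ¬u ↔ m = False
        ¬u = False
  (¬n ↔ (¬u ∨ w)) → (k ↔ u) = True
    ¬n ↔ (¬u ∨ w) = True
      ¬n = False
      ¬u ∨ w = False
        ¬u = False
    k ↔ u = True
Both conjuncts True, so the formula holds.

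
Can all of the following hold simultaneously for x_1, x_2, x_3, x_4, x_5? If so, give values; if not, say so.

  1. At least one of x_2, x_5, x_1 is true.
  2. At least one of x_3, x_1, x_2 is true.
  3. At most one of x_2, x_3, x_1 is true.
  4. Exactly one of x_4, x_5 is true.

x_1: False, x_2: True, x_3: False, x_4: False, x_5: True

  (1) {x_2, x_5, x_1}: 2 true — at least one ✓
  (2) {x_3, x_1, x_2}: 1 true — at least one ✓
  (3) {x_2, x_3, x_1}: 1 true — at most one ✓
  (4) {x_4, x_5}: 1 true — exactly one ✓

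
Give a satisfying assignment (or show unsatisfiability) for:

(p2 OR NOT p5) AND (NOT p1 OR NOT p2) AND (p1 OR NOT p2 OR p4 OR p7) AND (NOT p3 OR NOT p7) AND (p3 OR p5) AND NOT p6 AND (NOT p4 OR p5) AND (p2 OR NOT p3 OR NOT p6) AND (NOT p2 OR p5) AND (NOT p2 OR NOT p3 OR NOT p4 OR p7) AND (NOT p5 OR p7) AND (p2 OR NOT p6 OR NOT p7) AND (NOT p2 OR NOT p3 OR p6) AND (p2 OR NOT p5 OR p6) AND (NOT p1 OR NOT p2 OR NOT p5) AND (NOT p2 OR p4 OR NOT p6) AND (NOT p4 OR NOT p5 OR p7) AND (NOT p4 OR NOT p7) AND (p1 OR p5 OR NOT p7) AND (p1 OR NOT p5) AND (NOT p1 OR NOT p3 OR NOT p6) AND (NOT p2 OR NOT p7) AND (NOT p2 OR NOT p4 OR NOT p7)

p1=F; p2=F; p3=T; p4=F; p5=F; p6=F; p7=F

Unit clause (NOT p6) forces p6 = False.
Set p1 = False.
  then (p1 OR NOT p5) forces p5 = False.
  then (p3 OR p5) forces p3 = True.
  then (NOT p4 OR p5) forces p4 = False.
  then (NOT p2 OR p5) forces p2 = False.
  then (p1 OR p5 OR NOT p7) forces p7 = False.
All clauses satisfied.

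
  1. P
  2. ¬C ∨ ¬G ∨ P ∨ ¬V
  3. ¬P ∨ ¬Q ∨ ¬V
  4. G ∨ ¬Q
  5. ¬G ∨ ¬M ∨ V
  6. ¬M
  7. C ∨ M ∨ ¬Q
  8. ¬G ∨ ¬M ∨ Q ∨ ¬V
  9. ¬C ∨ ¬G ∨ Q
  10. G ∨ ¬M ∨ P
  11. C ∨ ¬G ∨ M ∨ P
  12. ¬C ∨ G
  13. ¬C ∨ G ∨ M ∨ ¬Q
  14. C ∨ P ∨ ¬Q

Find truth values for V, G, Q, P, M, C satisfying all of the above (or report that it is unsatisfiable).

Unit clause (P) forces P = True.
Unit clause (¬M) forces M = False.
Set V = False.
Set G = False.
  then (G ∨ ¬Q) forces Q = False.
  then (¬C ∨ G) forces C = False.
All clauses satisfied.

V = False, G = False, Q = False, P = True, M = False, C = False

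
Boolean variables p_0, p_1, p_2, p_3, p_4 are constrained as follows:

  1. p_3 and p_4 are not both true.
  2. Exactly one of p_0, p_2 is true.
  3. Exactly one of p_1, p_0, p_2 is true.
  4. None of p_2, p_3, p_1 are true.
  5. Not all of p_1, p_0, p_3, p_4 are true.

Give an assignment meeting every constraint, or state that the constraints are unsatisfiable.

p_0: True, p_1: False, p_2: False, p_3: False, p_4: False

  (1) p_3=F, p_4=F — not both ✓
  (2) {p_0, p_2}: 1 true — exactly one ✓
  (3) {p_1, p_0, p_2}: 1 true — exactly one ✓
  (4) {p_2, p_3, p_1}: 0 true — none ✓
  (5) {p_1, p_0, p_3, p_4}: 1/4 true — not all ✓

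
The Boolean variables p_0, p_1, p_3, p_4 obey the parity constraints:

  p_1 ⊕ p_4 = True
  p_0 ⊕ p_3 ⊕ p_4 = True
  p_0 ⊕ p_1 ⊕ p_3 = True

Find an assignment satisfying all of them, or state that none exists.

No satisfying assignment exists.

Adding constraints 1, 2, 3 mod 2: every variable appears an even number of times on the left, so the left side is 0.
But the right sides sum to 1 (mod 2). 0 ≠ 1 — the system is inconsistent.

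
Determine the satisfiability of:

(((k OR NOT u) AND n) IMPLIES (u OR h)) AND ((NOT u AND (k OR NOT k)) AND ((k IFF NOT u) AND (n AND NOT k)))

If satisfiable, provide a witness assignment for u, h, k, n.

UNSATISFIABLE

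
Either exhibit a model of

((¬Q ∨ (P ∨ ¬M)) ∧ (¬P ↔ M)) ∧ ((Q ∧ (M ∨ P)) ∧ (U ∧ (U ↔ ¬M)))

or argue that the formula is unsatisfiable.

P = True, M = False, U = True, Q = True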